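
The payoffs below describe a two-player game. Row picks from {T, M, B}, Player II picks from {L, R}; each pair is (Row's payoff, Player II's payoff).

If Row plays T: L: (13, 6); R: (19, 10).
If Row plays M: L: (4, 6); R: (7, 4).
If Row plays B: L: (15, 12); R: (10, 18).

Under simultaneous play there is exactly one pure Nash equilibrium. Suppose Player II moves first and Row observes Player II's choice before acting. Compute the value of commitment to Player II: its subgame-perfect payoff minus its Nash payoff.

2

Solve by backward induction (Player II leads).
- L: Row compares 13, 4, 15 and picks B; Player II would get 12.
- R: Row compares 19, 7, 10 and picks T; Player II would get 10.
Player II's induced payoffs are 12, 10, so Player II commits to L. Subgame-perfect outcome: (B, L) with payoffs (15, 12).
For the simultaneous game, intersect best replies.
Row's best replies: L→B; R→T.
Player II's best replies: T→R; M→L; B→R.
The unique mutual best reply is (T, R), giving (19, 10).
Player II's commitment gain: 12 − 10 = 2.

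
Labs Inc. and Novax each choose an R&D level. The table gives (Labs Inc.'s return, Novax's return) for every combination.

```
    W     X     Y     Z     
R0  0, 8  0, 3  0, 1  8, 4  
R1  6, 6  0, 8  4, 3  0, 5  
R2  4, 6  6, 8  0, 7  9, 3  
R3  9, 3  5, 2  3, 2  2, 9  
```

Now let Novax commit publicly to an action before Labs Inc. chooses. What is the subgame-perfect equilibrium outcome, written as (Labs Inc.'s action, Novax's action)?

Solve by backward induction (Novax leads).
- W: Labs Inc. compares 0, 6, 4, 9 and picks R3; Novax would get 3.
- X: Labs Inc. compares 0, 0, 6, 5 and picks R2; Novax would get 8.
- Y: Labs Inc. compares 0, 4, 0, 3 and picks R1; Novax would get 3.
- Z: Labs Inc. compares 8, 0, 9, 2 and picks R2; Novax would get 3.
Maximizing over 3, 8, 3, 3, Novax chooses X. Subgame-perfect outcome: (R2, X) with payoffs (6, 8).

(R2, X)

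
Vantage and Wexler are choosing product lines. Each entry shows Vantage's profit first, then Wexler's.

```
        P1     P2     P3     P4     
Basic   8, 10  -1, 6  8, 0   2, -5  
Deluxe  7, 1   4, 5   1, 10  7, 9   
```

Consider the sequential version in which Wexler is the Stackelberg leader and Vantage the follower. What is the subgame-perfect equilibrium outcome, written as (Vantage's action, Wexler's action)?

Vantage best-responds to each possible Wexler move:
- P1 → Vantage plays Basic (best of 8, 7); Wexler gets 10.
- P2 → Vantage plays Deluxe (best of -1, 4); Wexler gets 5.
- P3 → Vantage plays Basic (best of 8, 1); Wexler gets 0.
- P4 → Vantage plays Deluxe (best of 2, 7); Wexler gets 9.
Among 10, 5, 0, 9, the best is 10 at P1. Subgame-perfect outcome: (Basic, P1) with payoffs (8, 10).

(Basic, P1)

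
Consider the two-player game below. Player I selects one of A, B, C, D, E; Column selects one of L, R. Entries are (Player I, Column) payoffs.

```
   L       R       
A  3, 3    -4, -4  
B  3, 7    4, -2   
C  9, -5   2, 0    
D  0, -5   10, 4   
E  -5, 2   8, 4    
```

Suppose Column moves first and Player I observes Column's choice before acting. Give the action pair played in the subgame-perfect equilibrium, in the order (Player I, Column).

(D, R)

Work backward from Player I's decision.
- L: BR = C, leader payoff -5.
- R: BR = D, leader payoff 4.
Column's induced payoffs are -5, 4, so Column commits to R. Subgame-perfect outcome: (D, R) with payoffs (10, 4).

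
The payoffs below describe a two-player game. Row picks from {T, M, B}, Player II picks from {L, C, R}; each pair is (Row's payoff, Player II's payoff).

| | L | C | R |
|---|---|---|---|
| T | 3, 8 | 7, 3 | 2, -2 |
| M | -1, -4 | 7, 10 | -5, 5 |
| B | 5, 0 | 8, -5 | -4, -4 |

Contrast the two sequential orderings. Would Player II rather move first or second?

second

If Row leads: Player II's best replies are T→L, M→C, B→L; Row's induced payoffs 3, 7, 5; outcome (M, C), payoffs (7, 10).
If Player II leads: Row's best replies are L→B, C→B, R→T; Player II's induced payoffs 0, -5, -2; outcome (B, L), payoffs (5, 0).
Player II gets 0 moving first and 10 moving second, so Player II prefers to move second.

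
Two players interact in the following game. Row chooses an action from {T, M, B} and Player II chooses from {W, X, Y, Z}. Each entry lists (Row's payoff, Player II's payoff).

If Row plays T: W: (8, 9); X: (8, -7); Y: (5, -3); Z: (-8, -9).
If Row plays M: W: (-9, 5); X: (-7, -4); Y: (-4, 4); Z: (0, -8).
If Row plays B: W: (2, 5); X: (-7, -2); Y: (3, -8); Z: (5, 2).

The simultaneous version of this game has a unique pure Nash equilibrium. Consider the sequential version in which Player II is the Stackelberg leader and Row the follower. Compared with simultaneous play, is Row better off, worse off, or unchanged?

Row best-responds to each possible Player II move:
- W → Row plays T (best of 8, -9, 2); Player II gets 9.
- X → Row plays T (best of 8, -7, -7); Player II gets -7.
- Y → Row plays T (best of 5, -4, 3); Player II gets -3.
- Z → Row plays B (best of -8, 0, 5); Player II gets 2.
Maximizing over 9, -7, -3, 2, Player II chooses W. Subgame-perfect outcome: (T, W) with payoffs (8, 9).
Under simultaneous play:
Row's best replies: W→T; X→T; Y→T; Z→B.
Player II's best replies: T→W; M→W; B→W.
Only (T, W) has each player best-responding; Nash payoffs (8, 9).
Row earns 8 sequentially versus 8 at the Nash outcome: unchanged.

unchanged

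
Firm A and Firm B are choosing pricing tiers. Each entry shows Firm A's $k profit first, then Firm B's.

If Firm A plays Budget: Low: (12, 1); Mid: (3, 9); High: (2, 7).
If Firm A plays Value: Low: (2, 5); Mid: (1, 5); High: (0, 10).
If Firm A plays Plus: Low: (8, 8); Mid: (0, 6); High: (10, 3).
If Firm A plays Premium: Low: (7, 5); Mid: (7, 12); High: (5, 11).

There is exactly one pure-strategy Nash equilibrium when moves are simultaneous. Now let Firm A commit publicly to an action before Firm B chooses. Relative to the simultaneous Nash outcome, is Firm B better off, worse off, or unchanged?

worse off

Firm B best-responds to each possible Firm A move:
- Budget: Firm B compares 1, 9, 7 and picks Mid; Firm A would get 3.
- Value: Firm B compares 5, 5, 10 and picks High; Firm A would get 0.
- Plus: Firm B compares 8, 6, 3 and picks Low; Firm A would get 8.
- Premium: Firm B compares 5, 12, 11 and picks Mid; Firm A would get 7.
Maximizing over 3, 0, 8, 7, Firm A chooses Plus. Subgame-perfect outcome: (Plus, Low) with payoffs (8, 8).
Now find the simultaneous Nash equilibrium.
Firm A's best replies: Low→Budget; Mid→Premium; High→Plus.
Firm B's best replies: Budget→Mid; Value→High; Plus→Low; Premium→Mid.
The unique mutual best reply is (Premium, Mid), giving (7, 12).
Firm B earns 8 sequentially versus 12 at the Nash outcome: worse off.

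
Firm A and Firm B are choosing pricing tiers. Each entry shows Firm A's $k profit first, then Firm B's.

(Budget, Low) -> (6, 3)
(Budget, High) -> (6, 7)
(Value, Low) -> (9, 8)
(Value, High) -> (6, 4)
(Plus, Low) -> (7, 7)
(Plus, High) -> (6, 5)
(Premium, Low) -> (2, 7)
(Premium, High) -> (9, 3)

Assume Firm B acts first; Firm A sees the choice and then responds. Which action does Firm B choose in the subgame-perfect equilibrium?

Low

Solve by backward induction (Firm B leads).
- Low: BR = Value, leader payoff 8.
- High: BR = Premium, leader payoff 3.
Among 8, 3, the best is 8 at Low. Subgame-perfect outcome: (Value, Low) with payoffs (9, 8).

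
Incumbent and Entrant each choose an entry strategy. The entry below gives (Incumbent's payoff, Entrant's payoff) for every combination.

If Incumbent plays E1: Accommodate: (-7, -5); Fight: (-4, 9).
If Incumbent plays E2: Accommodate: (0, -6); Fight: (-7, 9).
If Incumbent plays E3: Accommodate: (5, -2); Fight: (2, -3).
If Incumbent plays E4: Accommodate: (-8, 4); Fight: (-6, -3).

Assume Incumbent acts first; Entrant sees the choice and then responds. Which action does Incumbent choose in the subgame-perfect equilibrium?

E3

Entrant best-responds to each possible Incumbent move:
- E1 → Entrant plays Fight (best of -5, 9); Incumbent gets -4.
- E2 → Entrant plays Fight (best of -6, 9); Incumbent gets -7.
- E3 → Entrant plays Accommodate (best of -2, -3); Incumbent gets 5.
- E4 → Entrant plays Accommodate (best of 4, -3); Incumbent gets -8.
Incumbent's induced payoffs are -4, -7, 5, -8, so Incumbent commits to E3. Subgame-perfect outcome: (E3, Accommodate) with payoffs (5, -2).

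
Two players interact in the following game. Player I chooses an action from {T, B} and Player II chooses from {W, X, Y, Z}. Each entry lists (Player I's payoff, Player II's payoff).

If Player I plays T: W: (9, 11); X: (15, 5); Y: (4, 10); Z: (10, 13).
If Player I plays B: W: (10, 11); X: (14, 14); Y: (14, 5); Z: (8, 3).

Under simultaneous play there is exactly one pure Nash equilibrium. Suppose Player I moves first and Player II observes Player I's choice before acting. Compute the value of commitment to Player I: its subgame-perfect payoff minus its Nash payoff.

Solve by backward induction (Player I leads).
- T → Player II plays Z (best of 11, 5, 10, 13); Player I gets 10.
- B → Player II plays X (best of 11, 14, 5, 3); Player I gets 14.
Player I's induced payoffs are 10, 14, so Player I commits to B. Subgame-perfect outcome: (B, X) with payoffs (14, 14).
For the simultaneous game, intersect best replies.
Player I's best replies: W→B; X→T; Y→B; Z→T.
Player II's best replies: T→Z; B→X.
Only (T, Z) has each player best-responding; Nash payoffs (10, 13).
Player I's commitment gain: 14 − 10 = 4.

4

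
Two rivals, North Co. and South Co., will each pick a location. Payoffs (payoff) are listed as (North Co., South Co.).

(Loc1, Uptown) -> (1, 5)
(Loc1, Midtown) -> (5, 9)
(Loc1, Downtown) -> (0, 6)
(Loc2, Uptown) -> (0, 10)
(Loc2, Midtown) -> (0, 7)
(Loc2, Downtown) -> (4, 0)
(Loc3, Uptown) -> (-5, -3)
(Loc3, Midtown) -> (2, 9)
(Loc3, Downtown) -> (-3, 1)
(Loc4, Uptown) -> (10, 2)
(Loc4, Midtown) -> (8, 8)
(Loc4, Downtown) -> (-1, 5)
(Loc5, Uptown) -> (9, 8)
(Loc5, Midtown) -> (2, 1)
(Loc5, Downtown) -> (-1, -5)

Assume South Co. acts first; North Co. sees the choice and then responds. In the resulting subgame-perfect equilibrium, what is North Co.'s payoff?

8

Backward induction with South Co. moving first.
- Uptown: BR = Loc4, leader payoff 2.
- Midtown: BR = Loc4, leader payoff 8.
- Downtown: BR = Loc2, leader payoff 0.
Among 2, 8, 0, the best is 8 at Midtown. Subgame-perfect outcome: (Loc4, Midtown) with payoffs (8, 8).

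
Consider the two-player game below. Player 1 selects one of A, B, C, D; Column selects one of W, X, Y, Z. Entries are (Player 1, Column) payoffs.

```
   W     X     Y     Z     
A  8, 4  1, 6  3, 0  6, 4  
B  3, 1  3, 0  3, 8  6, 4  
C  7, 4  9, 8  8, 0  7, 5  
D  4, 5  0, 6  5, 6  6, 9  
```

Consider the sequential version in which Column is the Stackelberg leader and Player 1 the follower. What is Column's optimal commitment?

Solve by backward induction (Column leads).
- W: BR = A, leader payoff 4.
- X: BR = C, leader payoff 8.
- Y: BR = C, leader payoff 0.
- Z: BR = C, leader payoff 5.
Column's induced payoffs are 4, 8, 0, 5, so Column commits to X. Subgame-perfect outcome: (C, X) with payoffs (9, 8).

X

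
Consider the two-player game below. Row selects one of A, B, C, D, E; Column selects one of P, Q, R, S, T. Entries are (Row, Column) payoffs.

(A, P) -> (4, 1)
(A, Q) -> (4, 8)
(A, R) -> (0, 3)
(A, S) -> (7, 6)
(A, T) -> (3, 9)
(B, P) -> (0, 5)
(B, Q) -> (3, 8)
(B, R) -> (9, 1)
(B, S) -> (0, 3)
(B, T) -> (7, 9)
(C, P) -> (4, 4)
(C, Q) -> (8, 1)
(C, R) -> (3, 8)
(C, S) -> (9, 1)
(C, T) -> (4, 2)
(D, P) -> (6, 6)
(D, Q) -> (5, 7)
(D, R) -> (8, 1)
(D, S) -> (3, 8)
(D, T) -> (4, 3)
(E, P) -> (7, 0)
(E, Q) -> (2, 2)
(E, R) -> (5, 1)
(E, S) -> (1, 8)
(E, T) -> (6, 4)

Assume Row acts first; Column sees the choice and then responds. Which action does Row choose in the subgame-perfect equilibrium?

Column best-responds to each possible Row move:
- A → Column plays T (best of 1, 8, 3, 6, 9); Row gets 3.
- B → Column plays T (best of 5, 8, 1, 3, 9); Row gets 7.
- C → Column plays R (best of 4, 1, 8, 1, 2); Row gets 3.
- D → Column plays S (best of 6, 7, 1, 8, 3); Row gets 3.
- E → Column plays S (best of 0, 2, 1, 8, 4); Row gets 1.
Maximizing over 3, 7, 3, 3, 1, Row chooses B. Subgame-perfect outcome: (B, T) with payoffs (7, 9).

B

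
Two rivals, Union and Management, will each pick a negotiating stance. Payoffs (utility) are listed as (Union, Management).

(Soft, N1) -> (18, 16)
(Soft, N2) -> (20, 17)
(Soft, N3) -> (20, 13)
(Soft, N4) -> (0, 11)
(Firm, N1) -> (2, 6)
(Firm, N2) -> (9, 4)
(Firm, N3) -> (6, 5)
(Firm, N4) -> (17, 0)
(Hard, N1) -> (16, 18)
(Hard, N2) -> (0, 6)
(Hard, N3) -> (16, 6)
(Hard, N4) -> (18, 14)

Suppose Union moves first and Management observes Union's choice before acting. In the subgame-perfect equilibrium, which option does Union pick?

Soft

Backward induction with Union moving first.
- Soft → Management plays N2 (best of 16, 17, 13, 11); Union gets 20.
- Firm → Management plays N1 (best of 6, 4, 5, 0); Union gets 2.
- Hard → Management plays N1 (best of 18, 6, 6, 14); Union gets 16.
Union's induced payoffs are 20, 2, 16, so Union commits to Soft. Subgame-perfect outcome: (Soft, N2) with payoffs (20, 17).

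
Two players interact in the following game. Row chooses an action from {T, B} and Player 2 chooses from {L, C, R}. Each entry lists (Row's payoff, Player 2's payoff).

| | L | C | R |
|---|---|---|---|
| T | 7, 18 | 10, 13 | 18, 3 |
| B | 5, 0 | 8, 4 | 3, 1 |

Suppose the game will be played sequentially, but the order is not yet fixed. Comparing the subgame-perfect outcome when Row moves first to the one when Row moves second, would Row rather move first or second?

first

If Row leads: Player 2's best replies are T→L, B→C; Row's induced payoffs 7, 8; outcome (B, C), payoffs (8, 4).
If Player 2 leads: Row's best replies are L→T, C→T, R→T; Player 2's induced payoffs 18, 13, 3; outcome (T, L), payoffs (7, 18).
Row gets 8 moving first and 7 moving second, so Row prefers to move first.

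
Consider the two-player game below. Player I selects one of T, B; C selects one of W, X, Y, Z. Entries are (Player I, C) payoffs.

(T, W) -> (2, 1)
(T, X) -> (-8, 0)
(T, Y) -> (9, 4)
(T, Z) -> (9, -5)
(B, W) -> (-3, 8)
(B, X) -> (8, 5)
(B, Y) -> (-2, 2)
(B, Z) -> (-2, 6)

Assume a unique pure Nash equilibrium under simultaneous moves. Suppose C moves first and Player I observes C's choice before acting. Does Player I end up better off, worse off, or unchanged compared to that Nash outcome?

worse off

Backward induction with C moving first.
- W: Player I compares 2, -3 and picks T; C would get 1.
- X: Player I compares -8, 8 and picks B; C would get 5.
- Y: Player I compares 9, -2 and picks T; C would get 4.
- Z: Player I compares 9, -2 and picks T; C would get -5.
Among 1, 5, 4, -5, the best is 5 at X. Subgame-perfect outcome: (B, X) with payoffs (8, 5).
Under simultaneous play:
Player I's best replies: W→T; X→B; Y→T; Z→T.
C's best replies: T→Y; B→W.
Only (T, Y) has each player best-responding; Nash payoffs (9, 4).
Player I earns 8 sequentially versus 9 at the Nash outcome: worse off.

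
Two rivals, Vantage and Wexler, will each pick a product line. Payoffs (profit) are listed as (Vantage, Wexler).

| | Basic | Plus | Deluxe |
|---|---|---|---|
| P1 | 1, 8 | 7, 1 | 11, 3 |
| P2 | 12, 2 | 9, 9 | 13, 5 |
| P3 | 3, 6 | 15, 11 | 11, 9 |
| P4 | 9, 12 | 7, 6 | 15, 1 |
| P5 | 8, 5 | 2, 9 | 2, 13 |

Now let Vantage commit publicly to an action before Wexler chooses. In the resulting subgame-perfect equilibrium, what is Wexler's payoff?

Backward induction with Vantage moving first.
- P1: BR = Basic, leader payoff 1.
- P2: BR = Plus, leader payoff 9.
- P3: BR = Plus, leader payoff 15.
- P4: BR = Basic, leader payoff 9.
- P5: BR = Deluxe, leader payoff 2.
Among 1, 9, 15, 9, 2, the best is 15 at P3. Subgame-perfect outcome: (P3, Plus) with payoffs (15, 11).

11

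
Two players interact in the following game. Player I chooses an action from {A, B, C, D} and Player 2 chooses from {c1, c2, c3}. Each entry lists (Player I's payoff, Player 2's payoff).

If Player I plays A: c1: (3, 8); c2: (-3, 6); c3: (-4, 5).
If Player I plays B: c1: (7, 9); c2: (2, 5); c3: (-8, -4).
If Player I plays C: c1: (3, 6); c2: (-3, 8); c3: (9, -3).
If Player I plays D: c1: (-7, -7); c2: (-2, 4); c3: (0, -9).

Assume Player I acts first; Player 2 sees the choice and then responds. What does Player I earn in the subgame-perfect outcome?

7

Player 2 best-responds to each possible Player I move:
- A: Player 2 compares 8, 6, 5 and picks c1; Player I would get 3.
- B: Player 2 compares 9, 5, -4 and picks c1; Player I would get 7.
- C: Player 2 compares 6, 8, -3 and picks c2; Player I would get -3.
- D: Player 2 compares -7, 4, -9 and picks c2; Player I would get -2.
Among 3, 7, -3, -2, the best is 7 at B. Subgame-perfect outcome: (B, c1) with payoffs (7, 9).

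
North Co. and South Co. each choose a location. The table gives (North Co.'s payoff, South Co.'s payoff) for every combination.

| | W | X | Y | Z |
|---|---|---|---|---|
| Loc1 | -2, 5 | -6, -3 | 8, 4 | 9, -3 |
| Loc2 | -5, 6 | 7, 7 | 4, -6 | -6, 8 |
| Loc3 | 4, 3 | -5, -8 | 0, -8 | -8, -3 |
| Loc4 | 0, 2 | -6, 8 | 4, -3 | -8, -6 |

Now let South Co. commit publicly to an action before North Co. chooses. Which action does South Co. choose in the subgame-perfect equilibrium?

X

Backward induction with South Co. moving first.
- W → North Co. plays Loc3 (best of -2, -5, 4, 0); South Co. gets 3.
- X → North Co. plays Loc2 (best of -6, 7, -5, -6); South Co. gets 7.
- Y → North Co. plays Loc1 (best of 8, 4, 0, 4); South Co. gets 4.
- Z → North Co. plays Loc1 (best of 9, -6, -8, -8); South Co. gets -3.
Among 3, 7, 4, -3, the best is 7 at X. Subgame-perfect outcome: (Loc2, X) with payoffs (7, 7).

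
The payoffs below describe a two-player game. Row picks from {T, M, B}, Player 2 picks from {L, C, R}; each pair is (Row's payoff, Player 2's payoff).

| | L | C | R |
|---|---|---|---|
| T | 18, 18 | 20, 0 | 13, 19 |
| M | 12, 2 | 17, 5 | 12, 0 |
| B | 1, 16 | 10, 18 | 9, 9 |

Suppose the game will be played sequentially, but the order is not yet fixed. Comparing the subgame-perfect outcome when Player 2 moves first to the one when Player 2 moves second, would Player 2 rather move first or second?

first

If Row leads: Player 2's best replies are T→R, M→C, B→C; Row's induced payoffs 13, 17, 10; outcome (M, C), payoffs (17, 5).
If Player 2 leads: Row's best replies are L→T, C→T, R→T; Player 2's induced payoffs 18, 0, 19; outcome (T, R), payoffs (13, 19).
Player 2 gets 19 moving first and 5 moving second, so Player 2 prefers to move first.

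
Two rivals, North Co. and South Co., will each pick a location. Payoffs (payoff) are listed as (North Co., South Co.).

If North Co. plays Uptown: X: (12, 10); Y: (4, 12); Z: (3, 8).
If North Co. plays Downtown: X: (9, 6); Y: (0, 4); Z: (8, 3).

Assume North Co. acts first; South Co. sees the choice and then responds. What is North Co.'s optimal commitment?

Downtown

Solve by backward induction (North Co. leads).
- Uptown → South Co. plays Y (best of 10, 12, 8); North Co. gets 4.
- Downtown → South Co. plays X (best of 6, 4, 3); North Co. gets 9.
Among 4, 9, the best is 9 at Downtown. Subgame-perfect outcome: (Downtown, X) with payoffs (9, 6).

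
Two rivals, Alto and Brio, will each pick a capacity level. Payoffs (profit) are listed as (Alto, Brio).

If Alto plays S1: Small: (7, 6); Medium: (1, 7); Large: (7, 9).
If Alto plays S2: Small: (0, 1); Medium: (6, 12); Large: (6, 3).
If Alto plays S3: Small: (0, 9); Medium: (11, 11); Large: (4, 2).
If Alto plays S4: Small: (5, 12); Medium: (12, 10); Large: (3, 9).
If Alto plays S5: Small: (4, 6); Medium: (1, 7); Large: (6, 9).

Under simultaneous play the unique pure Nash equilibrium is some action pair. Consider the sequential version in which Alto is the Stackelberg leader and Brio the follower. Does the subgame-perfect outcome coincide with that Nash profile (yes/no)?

no

Work backward from Brio's decision.
- S1 → Brio plays Large (best of 6, 7, 9); Alto gets 7.
- S2 → Brio plays Medium (best of 1, 12, 3); Alto gets 6.
- S3 → Brio plays Medium (best of 9, 11, 2); Alto gets 11.
- S4 → Brio plays Small (best of 12, 10, 9); Alto gets 5.
- S5 → Brio plays Large (best of 6, 7, 9); Alto gets 6.
Maximizing over 7, 6, 11, 5, 6, Alto chooses S3. Subgame-perfect outcome: (S3, Medium) with payoffs (11, 11).
Now find the simultaneous Nash equilibrium.
Alto's best replies: Small→S1; Medium→S4; Large→S1.
Brio's best replies: S1→Large; S2→Medium; S3→Medium; S4→Small; S5→Large.
The unique mutual best reply is (S1, Large), giving (7, 9).
Sequential outcome (S3, Medium) differs from the Nash profile (S1, Large).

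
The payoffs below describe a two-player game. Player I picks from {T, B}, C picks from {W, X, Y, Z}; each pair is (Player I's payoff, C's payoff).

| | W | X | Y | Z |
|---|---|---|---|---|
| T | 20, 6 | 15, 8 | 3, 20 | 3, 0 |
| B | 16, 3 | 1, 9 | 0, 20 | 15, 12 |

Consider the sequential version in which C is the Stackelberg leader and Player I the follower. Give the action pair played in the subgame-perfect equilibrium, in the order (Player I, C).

Work backward from Player I's decision.
- W → Player I plays T (best of 20, 16); C gets 6.
- X → Player I plays T (best of 15, 1); C gets 8.
- Y → Player I plays T (best of 3, 0); C gets 20.
- Z → Player I plays B (best of 3, 15); C gets 12.
Among 6, 8, 20, 12, the best is 20 at Y. Subgame-perfect outcome: (T, Y) with payoffs (3, 20).

(T, Y)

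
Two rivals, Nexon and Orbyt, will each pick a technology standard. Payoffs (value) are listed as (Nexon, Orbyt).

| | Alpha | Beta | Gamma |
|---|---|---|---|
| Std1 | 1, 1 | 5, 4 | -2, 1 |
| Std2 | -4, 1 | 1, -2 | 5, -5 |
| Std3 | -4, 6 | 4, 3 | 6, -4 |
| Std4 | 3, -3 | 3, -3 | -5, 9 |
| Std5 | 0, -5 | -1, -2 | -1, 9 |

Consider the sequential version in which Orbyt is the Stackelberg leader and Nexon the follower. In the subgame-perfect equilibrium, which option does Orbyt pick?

Nexon best-responds to each possible Orbyt move:
- Alpha → Nexon plays Std4 (best of 1, -4, -4, 3, 0); Orbyt gets -3.
- Beta → Nexon plays Std1 (best of 5, 1, 4, 3, -1); Orbyt gets 4.
- Gamma → Nexon plays Std3 (best of -2, 5, 6, -5, -1); Orbyt gets -4.
Orbyt's induced payoffs are -3, 4, -4, so Orbyt commits to Beta. Subgame-perfect outcome: (Std1, Beta) with payoffs (5, 4).

Beta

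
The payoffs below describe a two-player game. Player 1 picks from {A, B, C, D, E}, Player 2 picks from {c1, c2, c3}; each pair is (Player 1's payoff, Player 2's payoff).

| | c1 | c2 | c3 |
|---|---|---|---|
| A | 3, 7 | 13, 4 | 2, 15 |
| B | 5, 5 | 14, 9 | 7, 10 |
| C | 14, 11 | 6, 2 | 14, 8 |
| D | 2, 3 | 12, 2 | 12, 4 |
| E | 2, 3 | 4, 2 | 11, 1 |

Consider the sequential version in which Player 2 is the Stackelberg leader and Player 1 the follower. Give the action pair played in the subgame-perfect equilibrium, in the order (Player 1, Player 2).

(C, c1)

Work backward from Player 1's decision.
- c1: BR = C, leader payoff 11.
- c2: BR = B, leader payoff 9.
- c3: BR = C, leader payoff 8.
Among 11, 9, 8, the best is 11 at c1. Subgame-perfect outcome: (C, c1) with payoffs (14, 11).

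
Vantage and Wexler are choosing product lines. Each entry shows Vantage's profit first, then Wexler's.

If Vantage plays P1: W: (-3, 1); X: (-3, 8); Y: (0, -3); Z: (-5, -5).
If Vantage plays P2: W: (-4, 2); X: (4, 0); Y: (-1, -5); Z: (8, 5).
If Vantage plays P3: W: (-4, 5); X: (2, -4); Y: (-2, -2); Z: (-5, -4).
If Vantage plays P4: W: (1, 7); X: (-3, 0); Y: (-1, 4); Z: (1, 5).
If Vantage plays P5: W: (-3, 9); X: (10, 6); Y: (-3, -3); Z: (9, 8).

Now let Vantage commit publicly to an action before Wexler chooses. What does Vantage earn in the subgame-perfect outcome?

Work backward from Wexler's decision.
- P1: BR = X, leader payoff -3.
- P2: BR = Z, leader payoff 8.
- P3: BR = W, leader payoff -4.
- P4: BR = W, leader payoff 1.
- P5: BR = W, leader payoff -3.
Among -3, 8, -4, 1, -3, the best is 8 at P2. Subgame-perfect outcome: (P2, Z) with payoffs (8, 5).

8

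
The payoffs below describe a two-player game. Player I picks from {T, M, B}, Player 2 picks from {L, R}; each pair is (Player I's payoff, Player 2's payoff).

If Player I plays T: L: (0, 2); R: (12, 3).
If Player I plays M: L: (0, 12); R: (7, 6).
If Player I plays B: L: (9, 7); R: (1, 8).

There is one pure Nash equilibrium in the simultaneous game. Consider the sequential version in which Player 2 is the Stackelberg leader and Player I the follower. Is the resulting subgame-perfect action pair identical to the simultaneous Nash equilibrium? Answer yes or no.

no

Work backward from Player I's decision.
- L: Player I compares 0, 0, 9 and picks B; Player 2 would get 7.
- R: Player I compares 12, 7, 1 and picks T; Player 2 would get 3.
Among 7, 3, the best is 7 at L. Subgame-perfect outcome: (B, L) with payoffs (9, 7).
For the simultaneous game, intersect best replies.
Player I's best replies: L→B; R→T.
Player 2's best replies: T→R; M→L; B→R.
The unique mutual best reply is (T, R), giving (12, 3).
Sequential outcome (B, L) differs from the Nash profile (T, R).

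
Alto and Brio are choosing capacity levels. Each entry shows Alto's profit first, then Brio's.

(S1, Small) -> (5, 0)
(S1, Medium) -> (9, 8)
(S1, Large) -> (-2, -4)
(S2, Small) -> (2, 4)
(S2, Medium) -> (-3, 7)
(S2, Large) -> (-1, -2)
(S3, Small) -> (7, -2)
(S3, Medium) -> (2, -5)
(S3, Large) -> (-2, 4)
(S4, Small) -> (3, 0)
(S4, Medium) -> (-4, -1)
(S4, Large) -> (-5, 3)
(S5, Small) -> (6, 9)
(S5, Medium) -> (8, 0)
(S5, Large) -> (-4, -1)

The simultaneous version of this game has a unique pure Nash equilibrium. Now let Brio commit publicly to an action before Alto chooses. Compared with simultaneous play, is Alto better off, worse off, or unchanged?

Work backward from Alto's decision.
- Small: BR = S3, leader payoff -2.
- Medium: BR = S1, leader payoff 8.
- Large: BR = S2, leader payoff -2.
Among -2, 8, -2, the best is 8 at Medium. Subgame-perfect outcome: (S1, Medium) with payoffs (9, 8).
For the simultaneous game, intersect best replies.
Alto's best replies: Small→S3; Medium→S1; Large→S2.
Brio's best replies: S1→Medium; S2→Medium; S3→Large; S4→Large; S5→Small.
The unique mutual best reply is (S1, Medium), giving (9, 8).
Alto earns 9 sequentially versus 9 at the Nash outcome: unchanged.

unchanged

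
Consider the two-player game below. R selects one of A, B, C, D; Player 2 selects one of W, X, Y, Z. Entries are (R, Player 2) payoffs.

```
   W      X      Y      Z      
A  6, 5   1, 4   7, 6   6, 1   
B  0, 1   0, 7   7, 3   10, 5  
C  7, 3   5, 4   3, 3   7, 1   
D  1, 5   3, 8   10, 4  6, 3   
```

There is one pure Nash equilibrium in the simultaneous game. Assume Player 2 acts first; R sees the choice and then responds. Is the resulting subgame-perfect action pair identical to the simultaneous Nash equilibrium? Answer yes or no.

R best-responds to each possible Player 2 move:
- W: R compares 6, 0, 7, 1 and picks C; Player 2 would get 3.
- X: R compares 1, 0, 5, 3 and picks C; Player 2 would get 4.
- Y: R compares 7, 7, 3, 10 and picks D; Player 2 would get 4.
- Z: R compares 6, 10, 7, 6 and picks B; Player 2 would get 5.
Maximizing over 3, 4, 4, 5, Player 2 chooses Z. Subgame-perfect outcome: (B, Z) with payoffs (10, 5).
Under simultaneous play:
R's best replies: W→C; X→C; Y→D; Z→B.
Player 2's best replies: A→Y; B→X; C→X; D→X.
Only (C, X) has each player best-responding; Nash payoffs (5, 4).
Sequential outcome (B, Z) differs from the Nash profile (C, X).

no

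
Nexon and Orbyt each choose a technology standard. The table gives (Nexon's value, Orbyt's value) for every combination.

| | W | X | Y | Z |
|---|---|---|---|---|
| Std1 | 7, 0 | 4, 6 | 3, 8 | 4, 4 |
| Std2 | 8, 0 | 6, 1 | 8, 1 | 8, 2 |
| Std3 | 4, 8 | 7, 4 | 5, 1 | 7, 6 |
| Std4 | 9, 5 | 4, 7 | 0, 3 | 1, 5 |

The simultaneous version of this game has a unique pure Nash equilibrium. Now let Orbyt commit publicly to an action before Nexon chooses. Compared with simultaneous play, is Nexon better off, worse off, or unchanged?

better off

Solve by backward induction (Orbyt leads).
- W: BR = Std4, leader payoff 5.
- X: BR = Std3, leader payoff 4.
- Y: BR = Std2, leader payoff 1.
- Z: BR = Std2, leader payoff 2.
Among 5, 4, 1, 2, the best is 5 at W. Subgame-perfect outcome: (Std4, W) with payoffs (9, 5).
Now find the simultaneous Nash equilibrium.
Nexon's best replies: W→Std4; X→Std3; Y→Std2; Z→Std2.
Orbyt's best replies: Std1→Y; Std2→Z; Std3→W; Std4→X.
Only (Std2, Z) has each player best-responding; Nash payoffs (8, 2).
Nexon earns 9 sequentially versus 8 at the Nash outcome: better off.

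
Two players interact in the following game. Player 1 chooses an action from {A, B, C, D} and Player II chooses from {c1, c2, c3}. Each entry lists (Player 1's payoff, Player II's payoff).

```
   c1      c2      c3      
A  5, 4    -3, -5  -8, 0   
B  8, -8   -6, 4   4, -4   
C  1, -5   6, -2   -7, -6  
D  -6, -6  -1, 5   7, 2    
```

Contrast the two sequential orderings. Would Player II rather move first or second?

If Player 1 leads: Player II's best replies are A→c1, B→c2, C→c2, D→c2; Player 1's induced payoffs 5, -6, 6, -1; outcome (C, c2), payoffs (6, -2).
If Player II leads: Player 1's best replies are c1→B, c2→C, c3→D; Player II's induced payoffs -8, -2, 2; outcome (D, c3), payoffs (7, 2).
Player II gets 2 moving first and -2 moving second, so Player II prefers to move first.

first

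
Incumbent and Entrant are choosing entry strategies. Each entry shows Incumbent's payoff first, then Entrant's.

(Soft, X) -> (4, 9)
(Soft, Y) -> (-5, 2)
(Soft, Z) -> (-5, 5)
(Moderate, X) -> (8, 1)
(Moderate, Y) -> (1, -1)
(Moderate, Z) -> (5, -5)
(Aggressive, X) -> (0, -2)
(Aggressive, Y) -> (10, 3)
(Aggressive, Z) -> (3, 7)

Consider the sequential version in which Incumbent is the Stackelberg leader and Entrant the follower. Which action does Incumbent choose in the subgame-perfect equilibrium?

Backward induction with Incumbent moving first.
- Soft: BR = X, leader payoff 4.
- Moderate: BR = X, leader payoff 8.
- Aggressive: BR = Z, leader payoff 3.
Maximizing over 4, 8, 3, Incumbent chooses Moderate. Subgame-perfect outcome: (Moderate, X) with payoffs (8, 1).

Moderate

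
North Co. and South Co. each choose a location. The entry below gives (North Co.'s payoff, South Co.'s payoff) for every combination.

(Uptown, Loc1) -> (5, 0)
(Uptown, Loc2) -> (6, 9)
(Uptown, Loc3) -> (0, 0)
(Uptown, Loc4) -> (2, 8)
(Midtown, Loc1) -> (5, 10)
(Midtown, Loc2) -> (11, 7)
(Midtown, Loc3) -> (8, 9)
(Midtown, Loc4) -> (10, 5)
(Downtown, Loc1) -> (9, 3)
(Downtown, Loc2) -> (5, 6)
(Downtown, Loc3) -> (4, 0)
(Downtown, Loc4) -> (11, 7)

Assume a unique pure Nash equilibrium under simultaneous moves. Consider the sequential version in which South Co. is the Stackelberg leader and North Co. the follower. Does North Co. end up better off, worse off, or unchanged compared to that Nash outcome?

Backward induction with South Co. moving first.
- Loc1: BR = Downtown, leader payoff 3.
- Loc2: BR = Midtown, leader payoff 7.
- Loc3: BR = Midtown, leader payoff 9.
- Loc4: BR = Downtown, leader payoff 7.
Among 3, 7, 9, 7, the best is 9 at Loc3. Subgame-perfect outcome: (Midtown, Loc3) with payoffs (8, 9).
Now find the simultaneous Nash equilibrium.
North Co.'s best replies: Loc1→Downtown; Loc2→Midtown; Loc3→Midtown; Loc4→Downtown.
South Co.'s best replies: Uptown→Loc2; Midtown→Loc1; Downtown→Loc4.
Only (Downtown, Loc4) has each player best-responding; Nash payoffs (11, 7).
North Co. earns 8 sequentially versus 11 at the Nash outcome: worse off.

worse off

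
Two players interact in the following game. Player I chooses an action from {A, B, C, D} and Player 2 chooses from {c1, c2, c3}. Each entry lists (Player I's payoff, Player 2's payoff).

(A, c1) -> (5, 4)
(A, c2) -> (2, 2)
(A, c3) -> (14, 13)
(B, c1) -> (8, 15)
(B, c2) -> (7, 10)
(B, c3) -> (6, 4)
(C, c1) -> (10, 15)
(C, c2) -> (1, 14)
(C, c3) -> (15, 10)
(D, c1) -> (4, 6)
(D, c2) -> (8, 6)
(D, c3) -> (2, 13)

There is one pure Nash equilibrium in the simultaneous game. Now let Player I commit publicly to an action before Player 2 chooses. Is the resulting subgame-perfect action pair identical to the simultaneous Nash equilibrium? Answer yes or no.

Backward induction with Player I moving first.
- A: BR = c3, leader payoff 14.
- B: BR = c1, leader payoff 8.
- C: BR = c1, leader payoff 10.
- D: BR = c3, leader payoff 2.
Maximizing over 14, 8, 10, 2, Player I chooses A. Subgame-perfect outcome: (A, c3) with payoffs (14, 13).
Under simultaneous play:
Player I's best replies: c1→C; c2→D; c3→C.
Player 2's best replies: A→c3; B→c1; C→c1; D→c3.
Only (C, c1) has each player best-responding; Nash payoffs (10, 15).
Sequential outcome (A, c3) differs from the Nash profile (C, c1).

no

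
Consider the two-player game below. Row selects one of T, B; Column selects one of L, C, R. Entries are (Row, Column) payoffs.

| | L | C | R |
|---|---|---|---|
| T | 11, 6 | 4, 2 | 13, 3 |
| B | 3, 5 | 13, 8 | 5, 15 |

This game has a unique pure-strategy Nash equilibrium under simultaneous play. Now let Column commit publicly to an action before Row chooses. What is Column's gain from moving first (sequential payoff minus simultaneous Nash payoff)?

2

Row best-responds to each possible Column move:
- L: Row compares 11, 3 and picks T; Column would get 6.
- C: Row compares 4, 13 and picks B; Column would get 8.
- R: Row compares 13, 5 and picks T; Column would get 3.
Maximizing over 6, 8, 3, Column chooses C. Subgame-perfect outcome: (B, C) with payoffs (13, 8).
For the simultaneous game, intersect best replies.
Row's best replies: L→T; C→B; R→T.
Column's best replies: T→L; B→R.
Only (T, L) has each player best-responding; Nash payoffs (11, 6).
Column's commitment gain: 8 − 6 = 2.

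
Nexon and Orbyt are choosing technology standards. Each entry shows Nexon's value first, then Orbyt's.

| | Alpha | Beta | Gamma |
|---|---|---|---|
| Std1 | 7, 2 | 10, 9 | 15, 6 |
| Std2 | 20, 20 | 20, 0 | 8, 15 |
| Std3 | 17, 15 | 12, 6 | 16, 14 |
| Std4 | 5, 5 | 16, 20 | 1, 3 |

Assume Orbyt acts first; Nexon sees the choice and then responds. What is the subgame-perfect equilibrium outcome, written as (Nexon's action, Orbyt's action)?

(Std2, Alpha)

Backward induction with Orbyt moving first.
- Alpha: BR = Std2, leader payoff 20.
- Beta: BR = Std2, leader payoff 0.
- Gamma: BR = Std3, leader payoff 14.
Among 20, 0, 14, the best is 20 at Alpha. Subgame-perfect outcome: (Std2, Alpha) with payoffs (20, 20).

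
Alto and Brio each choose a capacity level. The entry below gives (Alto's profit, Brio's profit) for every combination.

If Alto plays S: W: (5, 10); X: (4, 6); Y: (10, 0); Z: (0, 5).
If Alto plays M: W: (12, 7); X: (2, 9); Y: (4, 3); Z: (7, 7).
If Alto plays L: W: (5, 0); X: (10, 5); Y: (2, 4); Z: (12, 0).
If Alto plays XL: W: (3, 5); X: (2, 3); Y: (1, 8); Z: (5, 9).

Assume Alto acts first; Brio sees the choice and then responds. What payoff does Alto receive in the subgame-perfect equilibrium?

Solve by backward induction (Alto leads).
- S: Brio compares 10, 6, 0, 5 and picks W; Alto would get 5.
- M: Brio compares 7, 9, 3, 7 and picks X; Alto would get 2.
- L: Brio compares 0, 5, 4, 0 and picks X; Alto would get 10.
- XL: Brio compares 5, 3, 8, 9 and picks Z; Alto would get 5.
Among 5, 2, 10, 5, the best is 10 at L. Subgame-perfect outcome: (L, X) with payoffs (10, 5).

10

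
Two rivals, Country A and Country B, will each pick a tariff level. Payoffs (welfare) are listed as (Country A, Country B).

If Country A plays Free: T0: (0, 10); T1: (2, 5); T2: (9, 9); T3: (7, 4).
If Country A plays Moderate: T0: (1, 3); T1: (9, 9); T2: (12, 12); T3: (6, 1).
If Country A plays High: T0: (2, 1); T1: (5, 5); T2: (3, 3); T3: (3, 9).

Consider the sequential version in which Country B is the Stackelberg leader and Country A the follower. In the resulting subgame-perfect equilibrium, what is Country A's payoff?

Country A best-responds to each possible Country B move:
- T0: BR = High, leader payoff 1.
- T1: BR = Moderate, leader payoff 9.
- T2: BR = Moderate, leader payoff 12.
- T3: BR = Free, leader payoff 4.
Maximizing over 1, 9, 12, 4, Country B chooses T2. Subgame-perfect outcome: (Moderate, T2) with payoffs (12, 12).

12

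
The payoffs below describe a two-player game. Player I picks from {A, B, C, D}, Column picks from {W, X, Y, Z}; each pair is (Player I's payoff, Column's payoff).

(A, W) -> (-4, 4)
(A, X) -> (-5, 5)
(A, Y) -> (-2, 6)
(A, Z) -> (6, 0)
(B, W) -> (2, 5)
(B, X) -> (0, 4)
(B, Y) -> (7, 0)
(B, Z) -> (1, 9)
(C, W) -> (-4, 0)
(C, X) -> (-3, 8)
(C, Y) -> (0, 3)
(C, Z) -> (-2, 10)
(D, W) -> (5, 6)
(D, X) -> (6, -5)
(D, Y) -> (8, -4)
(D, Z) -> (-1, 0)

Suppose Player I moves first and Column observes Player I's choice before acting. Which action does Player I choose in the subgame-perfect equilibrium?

D

Column best-responds to each possible Player I move:
- A: BR = Y, leader payoff -2.
- B: BR = Z, leader payoff 1.
- C: BR = Z, leader payoff -2.
- D: BR = W, leader payoff 5.
Among -2, 1, -2, 5, the best is 5 at D. Subgame-perfect outcome: (D, W) with payoffs (5, 6).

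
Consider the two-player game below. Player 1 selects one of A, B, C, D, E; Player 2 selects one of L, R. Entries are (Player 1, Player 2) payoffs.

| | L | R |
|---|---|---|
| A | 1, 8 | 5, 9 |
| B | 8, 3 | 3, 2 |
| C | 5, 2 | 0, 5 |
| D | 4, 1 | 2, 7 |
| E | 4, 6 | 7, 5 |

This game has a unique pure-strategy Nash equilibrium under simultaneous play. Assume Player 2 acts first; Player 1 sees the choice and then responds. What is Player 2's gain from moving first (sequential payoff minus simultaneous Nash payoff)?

2

Work backward from Player 1's decision.
- L → Player 1 plays B (best of 1, 8, 5, 4, 4); Player 2 gets 3.
- R → Player 1 plays E (best of 5, 3, 0, 2, 7); Player 2 gets 5.
Player 2's induced payoffs are 3, 5, so Player 2 commits to R. Subgame-perfect outcome: (E, R) with payoffs (7, 5).
Now find the simultaneous Nash equilibrium.
Player 1's best replies: L→B; R→E.
Player 2's best replies: A→R; B→L; C→R; D→R; E→L.
The unique mutual best reply is (B, L), giving (8, 3).
Player 2's commitment gain: 5 − 3 = 2.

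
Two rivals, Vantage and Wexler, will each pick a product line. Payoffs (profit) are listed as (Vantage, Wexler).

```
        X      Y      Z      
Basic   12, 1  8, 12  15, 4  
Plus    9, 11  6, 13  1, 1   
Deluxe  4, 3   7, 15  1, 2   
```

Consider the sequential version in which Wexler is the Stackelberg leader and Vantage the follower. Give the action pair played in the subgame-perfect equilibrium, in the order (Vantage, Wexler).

Backward induction with Wexler moving first.
- X: Vantage compares 12, 9, 4 and picks Basic; Wexler would get 1.
- Y: Vantage compares 8, 6, 7 and picks Basic; Wexler would get 12.
- Z: Vantage compares 15, 1, 1 and picks Basic; Wexler would get 4.
Maximizing over 1, 12, 4, Wexler chooses Y. Subgame-perfect outcome: (Basic, Y) with payoffs (8, 12).

(Basic, Y)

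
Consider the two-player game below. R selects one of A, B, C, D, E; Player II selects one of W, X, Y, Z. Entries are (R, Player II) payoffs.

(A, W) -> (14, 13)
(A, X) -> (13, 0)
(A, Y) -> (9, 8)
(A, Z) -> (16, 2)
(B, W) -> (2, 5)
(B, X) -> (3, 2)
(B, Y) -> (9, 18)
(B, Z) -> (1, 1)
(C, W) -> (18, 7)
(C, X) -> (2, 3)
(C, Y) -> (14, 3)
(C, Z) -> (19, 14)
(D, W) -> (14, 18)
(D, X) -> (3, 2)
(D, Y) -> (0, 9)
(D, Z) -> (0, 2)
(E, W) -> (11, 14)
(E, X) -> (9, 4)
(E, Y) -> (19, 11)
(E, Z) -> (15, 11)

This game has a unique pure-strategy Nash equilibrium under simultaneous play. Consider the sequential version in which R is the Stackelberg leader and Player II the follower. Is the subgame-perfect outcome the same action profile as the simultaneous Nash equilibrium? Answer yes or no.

Player II best-responds to each possible R move:
- A: BR = W, leader payoff 14.
- B: BR = Y, leader payoff 9.
- C: BR = Z, leader payoff 19.
- D: BR = W, leader payoff 14.
- E: BR = W, leader payoff 11.
R's induced payoffs are 14, 9, 19, 14, 11, so R commits to C. Subgame-perfect outcome: (C, Z) with payoffs (19, 14).
For the simultaneous game, intersect best replies.
R's best replies: W→C; X→A; Y→E; Z→C.
Player II's best replies: A→W; B→Y; C→Z; D→W; E→W.
Only (C, Z) has each player best-responding; Nash payoffs (19, 14).
Sequential outcome (C, Z) coincides with the Nash profile (C, Z).

yes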